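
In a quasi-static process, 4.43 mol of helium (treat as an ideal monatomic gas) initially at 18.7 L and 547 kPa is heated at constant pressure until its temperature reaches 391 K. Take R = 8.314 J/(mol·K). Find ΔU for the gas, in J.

6260 J

T₁ = P₁V₁/(nR) = 547×18.7/(4.43×8.314) = 278 K.
Isobaric: P stays 547 kPa; V/T = const ⇒ T₂ = 391 K, V₂ = 26.3 L.
For an ideal gas ΔU = nCvΔT with Cv = (3/2)R = 12.5 J/(mol·K).
ΔU = 4.43×12.5×(391−278) = 6260 J.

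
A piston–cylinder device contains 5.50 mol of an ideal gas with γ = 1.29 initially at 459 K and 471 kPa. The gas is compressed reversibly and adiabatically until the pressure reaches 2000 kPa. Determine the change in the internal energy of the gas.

V₁ = nRT₁/P₁ = 5.50×8.314×459/471 = 44.6 L.
Adiabatic: T₂/T₁ = (P₂/P₁)^((γ−1)/γ) ⇒ T₂ = 459×(4.25)^0.225 = 635 K; V₂ = 14.5 L.
For an ideal gas ΔU = nCvΔT with Cv = R/(γ−1) = 28.7 J/(mol·K).
ΔU = 5.50×28.7×(635−459) = 27800 J.

27800 J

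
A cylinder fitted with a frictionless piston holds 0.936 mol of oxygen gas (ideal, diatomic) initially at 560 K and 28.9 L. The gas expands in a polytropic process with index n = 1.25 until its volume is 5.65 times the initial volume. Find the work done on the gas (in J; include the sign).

P₁ = nRT₁/V₁ = 0.936×8.314×560/28.9 = 151 kPa.
Polytropic n=1.25: T₂ = T₁(V₁/V₂)^(n−1) = 560×(0.177)^0.25 = 363 K; P₂ = P₁(V₁/V₂)^n = 17.3 kPa.
W = (P₁V₁−P₂V₂)/(n−1) = (151×28.9−17.3×163)/0.25 = 6130 J.
Work done on the gas = −W_by = -6130 J.

-6130 J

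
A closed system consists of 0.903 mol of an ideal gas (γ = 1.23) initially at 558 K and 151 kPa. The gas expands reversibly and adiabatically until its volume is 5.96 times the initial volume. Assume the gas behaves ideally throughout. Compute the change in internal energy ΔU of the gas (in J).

V₁ = nRT₁/P₁ = 0.903×8.314×558/151 = 27.7 L.
Adiabatic: TV^(γ−1) = const ⇒ T₂ = 558×(0.168)^0.230 = 370 K; PV^γ = const ⇒ P₂ = 16.8 kPa.
For an ideal gas ΔU = nCvΔT with Cv = R/(γ−1) = 36.1 J/(mol·K).
ΔU = 0.903×36.1×(370−558) = -6130 J.

-6130 J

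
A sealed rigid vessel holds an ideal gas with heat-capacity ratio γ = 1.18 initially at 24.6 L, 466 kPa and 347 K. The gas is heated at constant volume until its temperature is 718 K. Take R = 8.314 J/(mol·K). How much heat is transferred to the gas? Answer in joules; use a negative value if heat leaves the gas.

68100 J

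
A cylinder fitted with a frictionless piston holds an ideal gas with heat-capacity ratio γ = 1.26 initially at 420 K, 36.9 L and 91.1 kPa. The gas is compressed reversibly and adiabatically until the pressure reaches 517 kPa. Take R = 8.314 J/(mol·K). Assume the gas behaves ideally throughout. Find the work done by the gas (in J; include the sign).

-5570 J

n = P₁V₁/(RT₁) = 91.1×36.9/(8.314×420) = 0.963 mol.
Adiabatic: T₂/T₁ = (P₂/P₁)^((γ−1)/γ) ⇒ T₂ = 420×(5.68)^0.206 = 601 K; V₂ = 9.30 L.
ΔU = nCvΔT = 0.963×32.0×(601−420) = 5570 J.
Q = 0 for an adiabatic process, so W = −ΔU = -5570 J.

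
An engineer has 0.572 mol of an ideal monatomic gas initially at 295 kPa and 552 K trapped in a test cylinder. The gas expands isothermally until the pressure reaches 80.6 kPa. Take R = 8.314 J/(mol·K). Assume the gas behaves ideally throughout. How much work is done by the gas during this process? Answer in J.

V₁ = nRT₁/P₁ = 0.572×8.314×552/295 = 8.90 L.
Isothermal: T stays 552 K; PV = const ⇒ V₂ = 32.6 L, P₂ = 80.6 kPa.
W = nRT ln(V₂/V₁) = 0.572×8.314×552×ln(3.66) = 3410 J.

3410 J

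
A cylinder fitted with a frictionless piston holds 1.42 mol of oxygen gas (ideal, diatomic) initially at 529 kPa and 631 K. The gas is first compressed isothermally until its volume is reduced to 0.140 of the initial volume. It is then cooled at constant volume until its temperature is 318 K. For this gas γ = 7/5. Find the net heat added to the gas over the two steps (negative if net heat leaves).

-23900 J

V₁ = nRT₁/P₁ = 1.42×8.314×631/529 = 14.1 L.
Step 1 — Isothermal: T stays 631 K; PV = const ⇒ V₂ = 1.97 L, P₂ = 3780 kPa.
ΔU = 0 (ideal gas, T constant).
W = nRT ln(V₂/V₁) = 1.42×8.314×631×ln(0.140) = -14600 J.
Q = ΔU + W = -14600 J.
State after step 1: P = 3780 kPa, V = 1.97 L, T = 631 K.
Step 2 — Isochoric: V stays 1.97 L; P/T = const ⇒ T₂ = 318 K, P₂ = 1900 kPa.
W = 0 (no volume change).
ΔU = nCvΔT = 1.42×20.8×(318−631) = -9240 J.
Q = ΔU = -9240 J.
Net over both steps: W = -14600 J, Q = -23900 J, ΔU = -9240 J.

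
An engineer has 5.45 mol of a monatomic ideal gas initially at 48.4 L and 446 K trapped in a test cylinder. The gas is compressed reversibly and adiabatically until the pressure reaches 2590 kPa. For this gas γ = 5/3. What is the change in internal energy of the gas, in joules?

P₁ = nRT₁/V₁ = 5.45×8.314×446/48.4 = 418 kPa.
Adiabatic: T₂/T₁ = (P₂/P₁)^((γ−1)/γ) ⇒ T₂ = 446×(6.20)^0.400 = 925 K; V₂ = 16.2 L.
For an ideal gas ΔU = nCvΔT with Cv = (3/2)R = 12.5 J/(mol·K).
ΔU = 5.45×12.5×(925−446) = 32600 J.

32600 J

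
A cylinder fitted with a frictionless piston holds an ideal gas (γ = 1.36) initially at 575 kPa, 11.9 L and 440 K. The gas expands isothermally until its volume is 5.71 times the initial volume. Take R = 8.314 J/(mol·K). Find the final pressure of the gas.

Isothermal: T stays 440 K; PV = const ⇒ V₂ = 67.9 L, P₂ = 101 kPa.

101 kPa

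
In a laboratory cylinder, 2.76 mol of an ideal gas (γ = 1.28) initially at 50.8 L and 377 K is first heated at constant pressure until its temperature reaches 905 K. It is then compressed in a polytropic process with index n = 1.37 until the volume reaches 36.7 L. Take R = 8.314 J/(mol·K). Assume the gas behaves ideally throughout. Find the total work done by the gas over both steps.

-19300 J

P₁ = nRT₁/V₁ = 2.76×8.314×377/50.8 = 170 kPa.
Step 1 — Isobaric: P stays 170 kPa; V/T = const ⇒ T₂ = 905 K, V₂ = 122 L.
W = PΔV = 170×(122−50.8) kPa·L = 12100 J.
ΔU = nCvΔT = 2.76×29.7×(905−377) = 43300 J.
Q = ΔU + W = nCpΔT = 55400 J.
State after step 1: P = 170 kPa, V = 122 L, T = 905 K.
Step 2 — Polytropic n=1.37: T₂ = T₁(V₁/V₂)^(n−1) = 905×(3.32)^0.37 = 1410 K; P₂ = P₁(V₁/V₂)^n = 882 kPa.
W = (P₁V₁−P₂V₂)/(n−1) = (170×122−882×36.7)/0.37 = -31400 J.
ΔU = nCvΔT = 2.76×29.7×(1410−905) = 41500 J.
Q = ΔU + W = 10100 J.
Net over both steps: W = -19300 J, Q = 65500 J, ΔU = 84800 J.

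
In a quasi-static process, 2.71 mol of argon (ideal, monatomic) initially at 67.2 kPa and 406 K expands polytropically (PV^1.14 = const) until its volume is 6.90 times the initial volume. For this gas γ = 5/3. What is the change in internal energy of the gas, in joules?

-3250 J

V₁ = nRT₁/P₁ = 2.71×8.314×406/67.2 = 136 L.
Polytropic n=1.14: T₂ = T₁(V₁/V₂)^(n−1) = 406×(0.145)^0.14 = 310 K; P₂ = P₁(V₁/V₂)^n = 7.43 kPa.
For an ideal gas ΔU = nCvΔT with Cv = (3/2)R = 12.5 J/(mol·K).
ΔU = 2.71×12.5×(310−406) = -3250 J.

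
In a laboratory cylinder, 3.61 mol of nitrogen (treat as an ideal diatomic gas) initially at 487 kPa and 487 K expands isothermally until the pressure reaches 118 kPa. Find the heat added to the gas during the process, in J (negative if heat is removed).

20700 J

V₁ = nRT₁/P₁ = 3.61×8.314×487/487 = 30.0 L.
Isothermal: T stays 487 K; PV = const ⇒ V₂ = 124 L, P₂ = 118 kPa.
ΔU = 0 (ideal gas, T constant).
W = nRT ln(V₂/V₁) = 3.61×8.314×487×ln(4.13) = 20700 J.
Q = ΔU + W = 20700 J.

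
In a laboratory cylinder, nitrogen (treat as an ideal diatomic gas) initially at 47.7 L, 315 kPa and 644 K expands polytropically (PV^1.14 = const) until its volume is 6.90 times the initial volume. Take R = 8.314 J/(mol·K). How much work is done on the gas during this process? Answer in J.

-25400 J

n = P₁V₁/(RT₁) = 315×47.7/(8.314×644) = 2.81 mol.
Polytropic n=1.14: T₂ = T₁(V₁/V₂)^(n−1) = 644×(0.145)^0.14 = 491 K; P₂ = P₁(V₁/V₂)^n = 34.8 kPa.
W = (P₁V₁−P₂V₂)/(n−1) = (315×47.7−34.8×329)/0.14 = 25400 J.
Work done on the gas = −W_by = -25400 J.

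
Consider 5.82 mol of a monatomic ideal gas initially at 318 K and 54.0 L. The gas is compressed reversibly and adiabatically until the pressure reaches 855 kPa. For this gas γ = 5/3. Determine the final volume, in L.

P₁ = nRT₁/V₁ = 5.82×8.314×318/54.0 = 285 kPa.
Adiabatic: T₂/T₁ = (P₂/P₁)^((γ−1)/γ) ⇒ T₂ = 318×(3.00)^0.400 = 494 K; V₂ = 27.9 L.

27.9 L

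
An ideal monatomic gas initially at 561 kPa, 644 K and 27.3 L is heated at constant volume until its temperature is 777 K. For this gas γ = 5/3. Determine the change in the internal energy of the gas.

4740 J

n = P₁V₁/(RT₁) = 561×27.3/(8.314×644) = 2.86 mol.
Isochoric: V stays 27.3 L; P/T = const ⇒ T₂ = 777 K, P₂ = 677 kPa.
For an ideal gas ΔU = nCvΔT with Cv = (3/2)R = 12.5 J/(mol·K).
ΔU = 2.86×12.5×(777−644) = 4740 J.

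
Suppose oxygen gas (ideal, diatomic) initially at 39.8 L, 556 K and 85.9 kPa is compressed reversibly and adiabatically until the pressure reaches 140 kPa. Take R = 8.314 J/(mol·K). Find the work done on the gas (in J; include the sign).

1280 J

n = P₁V₁/(RT₁) = 85.9×39.8/(8.314×556) = 0.740 mol.
Adiabatic: T₂/T₁ = (P₂/P₁)^((γ−1)/γ) ⇒ T₂ = 556×(1.63)^0.286 = 639 K; V₂ = 28.1 L.
ΔU = nCvΔT = 0.740×20.8×(639−556) = 1280 J.
Q = 0 for an adiabatic process, so W = −ΔU = -1280 J.
Work done on the gas = −W_by = 1280 J.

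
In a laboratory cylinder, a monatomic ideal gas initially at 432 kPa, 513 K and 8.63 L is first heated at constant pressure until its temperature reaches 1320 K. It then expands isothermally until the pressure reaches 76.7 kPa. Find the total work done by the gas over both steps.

22400 J

n = P₁V₁/(RT₁) = 432×8.63/(8.314×513) = 0.874 mol.
Step 1 — Isobaric: P stays 432 kPa; V/T = const ⇒ T₂ = 1320 K, V₂ = 22.2 L.
W = PΔV = 432×(22.2−8.63) kPa·L = 5860 J.
ΔU = nCvΔT = 0.874×12.5×(1320−513) = 8800 J.
Q = ΔU + W = nCpΔT = 14700 J.
State after step 1: P = 432 kPa, V = 22.2 L, T = 1320 K.
Step 2 — Isothermal: T stays 1320 K; PV = const ⇒ V₂ = 125 L, P₂ = 76.7 kPa.
ΔU = 0 (ideal gas, T constant).
W = nRT ln(V₂/V₁) = 0.874×8.314×1320×ln(5.63) = 16600 J.
Q = ΔU + W = 16600 J.
Net over both steps: W = 22400 J, Q = 31200 J, ΔU = 8800 J.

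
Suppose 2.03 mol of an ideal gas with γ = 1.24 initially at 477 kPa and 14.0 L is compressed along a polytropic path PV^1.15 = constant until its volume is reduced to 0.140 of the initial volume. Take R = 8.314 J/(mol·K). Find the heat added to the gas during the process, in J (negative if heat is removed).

-5730 J

T₁ = P₁V₁/(nR) = 477×14.0/(2.03×8.314) = 396 K.
Polytropic n=1.15: T₂ = T₁(V₁/V₂)^(n−1) = 396×(7.14)^0.15 = 531 K; P₂ = P₁(V₁/V₂)^n = 4580 kPa.
W = (P₁V₁−P₂V₂)/(n−1) = (477×14.0−4580×1.96)/0.15 = -15300 J.
ΔU = nCvΔT = 2.03×34.6×(531−396) = 9540 J.
Q = ΔU + W = -5730 J.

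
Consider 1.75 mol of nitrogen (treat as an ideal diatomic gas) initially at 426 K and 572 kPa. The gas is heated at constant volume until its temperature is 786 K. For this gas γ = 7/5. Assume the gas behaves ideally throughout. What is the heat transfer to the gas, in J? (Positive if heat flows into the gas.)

13100 J

V₁ = nRT₁/P₁ = 1.75×8.314×426/572 = 10.8 L.
Isochoric: V stays 10.8 L; P/T = const ⇒ T₂ = 786 K, P₂ = 1060 kPa.
W = 0 (no volume change).
ΔU = nCvΔT = 1.75×20.8×(786−426) = 13100 J.
Q = ΔU = 13100 J.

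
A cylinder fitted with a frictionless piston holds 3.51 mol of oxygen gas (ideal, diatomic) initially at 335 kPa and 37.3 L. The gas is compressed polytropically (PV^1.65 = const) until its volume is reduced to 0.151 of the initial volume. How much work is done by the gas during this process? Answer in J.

T₁ = P₁V₁/(nR) = 335×37.3/(3.51×8.314) = 428 K.
Polytropic n=1.65: T₂ = T₁(V₁/V₂)^(n−1) = 428×(6.62)^0.65 = 1460 K; P₂ = P₁(V₁/V₂)^n = 7580 kPa.
W = (P₁V₁−P₂V₂)/(n−1) = (335×37.3−7580×5.63)/0.65 = -46500 J.

-46500 J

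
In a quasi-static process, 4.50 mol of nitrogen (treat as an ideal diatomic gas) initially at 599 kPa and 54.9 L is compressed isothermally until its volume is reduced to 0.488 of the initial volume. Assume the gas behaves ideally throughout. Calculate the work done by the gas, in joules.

-23600 J

T₁ = P₁V₁/(nR) = 599×54.9/(4.50×8.314) = 879 K.
Isothermal: T stays 879 K; PV = const ⇒ V₂ = 26.8 L, P₂ = 1230 kPa.
W = nRT ln(V₂/V₁) = 4.50×8.314×879×ln(0.488) = -23600 J.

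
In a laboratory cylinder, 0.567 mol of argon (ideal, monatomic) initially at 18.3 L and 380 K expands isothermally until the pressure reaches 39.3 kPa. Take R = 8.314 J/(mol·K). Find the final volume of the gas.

45.6 L

P₁ = nRT₁/V₁ = 0.567×8.314×380/18.3 = 97.9 kPa.
Isothermal: T stays 380 K; PV = const ⇒ V₂ = 45.6 L, P₂ = 39.3 kPa.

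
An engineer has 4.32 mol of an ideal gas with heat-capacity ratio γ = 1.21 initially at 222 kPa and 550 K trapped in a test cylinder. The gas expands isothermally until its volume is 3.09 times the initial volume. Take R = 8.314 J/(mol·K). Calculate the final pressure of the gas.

71.8 kPa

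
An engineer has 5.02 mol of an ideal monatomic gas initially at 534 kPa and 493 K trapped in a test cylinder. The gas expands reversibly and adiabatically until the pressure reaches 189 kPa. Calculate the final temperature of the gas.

V₁ = nRT₁/P₁ = 5.02×8.314×493/534 = 38.5 L.
Adiabatic: T₂/T₁ = (P₂/P₁)^((γ−1)/γ) ⇒ T₂ = 493×(0.354)^0.400 = 325 K; V₂ = 71.9 L.

325 K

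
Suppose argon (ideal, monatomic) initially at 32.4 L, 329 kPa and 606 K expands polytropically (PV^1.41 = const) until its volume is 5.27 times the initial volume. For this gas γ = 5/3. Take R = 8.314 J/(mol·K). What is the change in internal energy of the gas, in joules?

-7900 J

n = P₁V₁/(RT₁) = 329×32.4/(8.314×606) = 2.12 mol.
Polytropic n=1.41: T₂ = T₁(V₁/V₂)^(n−1) = 606×(0.190)^0.41 = 307 K; P₂ = P₁(V₁/V₂)^n = 31.6 kPa.
For an ideal gas ΔU = nCvΔT with Cv = (3/2)R = 12.5 J/(mol·K).
ΔU = 2.12×12.5×(307−606) = -7900 J.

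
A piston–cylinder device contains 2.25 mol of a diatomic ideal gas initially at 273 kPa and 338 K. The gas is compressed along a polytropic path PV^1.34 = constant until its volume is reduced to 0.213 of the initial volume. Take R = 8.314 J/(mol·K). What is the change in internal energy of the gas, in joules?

10900 J

V₁ = nRT₁/P₁ = 2.25×8.314×338/273 = 23.2 L.
Polytropic n=1.34: T₂ = T₁(V₁/V₂)^(n−1) = 338×(4.69)^0.34 = 572 K; P₂ = P₁(V₁/V₂)^n = 2170 kPa.
For an ideal gas ΔU = nCvΔT with Cv = (5/2)R = 20.8 J/(mol·K).
ΔU = 2.25×20.8×(572−338) = 10900 J.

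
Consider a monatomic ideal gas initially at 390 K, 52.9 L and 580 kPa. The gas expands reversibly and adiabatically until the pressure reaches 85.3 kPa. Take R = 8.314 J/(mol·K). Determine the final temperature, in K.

Adiabatic: T₂/T₁ = (P₂/P₁)^((γ−1)/γ) ⇒ T₂ = 390×(0.147)^0.400 = 181 K; V₂ = 167 L.

181 K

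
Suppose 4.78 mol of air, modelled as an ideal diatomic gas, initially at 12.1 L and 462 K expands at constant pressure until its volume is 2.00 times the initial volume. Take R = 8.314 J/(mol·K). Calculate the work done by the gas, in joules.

18400 J

P₁ = nRT₁/V₁ = 4.78×8.314×462/12.1 = 1520 kPa.
Isobaric: P stays 1520 kPa; V/T = const ⇒ T₂ = 924 K, V₂ = 24.2 L.
W = PΔV = 1520×(24.2−12.1) kPa·L = 18400 J.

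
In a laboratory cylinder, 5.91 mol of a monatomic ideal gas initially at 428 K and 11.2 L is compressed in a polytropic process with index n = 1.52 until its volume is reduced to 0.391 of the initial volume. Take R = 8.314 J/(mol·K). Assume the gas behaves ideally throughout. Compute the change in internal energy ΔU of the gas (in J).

P₁ = nRT₁/V₁ = 5.91×8.314×428/11.2 = 1880 kPa.
Polytropic n=1.52: T₂ = T₁(V₁/V₂)^(n−1) = 428×(2.56)^0.52 = 697 K; P₂ = P₁(V₁/V₂)^n = 7830 kPa.
For an ideal gas ΔU = nCvΔT with Cv = (3/2)R = 12.5 J/(mol·K).
ΔU = 5.91×12.5×(697−428) = 19900 J.

19900 J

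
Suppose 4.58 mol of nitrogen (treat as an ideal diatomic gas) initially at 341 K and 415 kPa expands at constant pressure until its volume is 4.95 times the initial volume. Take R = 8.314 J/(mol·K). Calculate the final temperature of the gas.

1690 K

V₁ = nRT₁/P₁ = 4.58×8.314×341/415 = 31.3 L.
Isobaric: P stays 415 kPa; V/T = const ⇒ T₂ = 1690 K, V₂ = 155 L.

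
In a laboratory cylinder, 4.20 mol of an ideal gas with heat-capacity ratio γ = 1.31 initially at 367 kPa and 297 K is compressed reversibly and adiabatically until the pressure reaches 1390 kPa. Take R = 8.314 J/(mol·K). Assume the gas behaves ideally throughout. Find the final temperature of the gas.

V₁ = nRT₁/P₁ = 4.20×8.314×297/367 = 28.3 L.
Adiabatic: T₂/T₁ = (P₂/P₁)^((γ−1)/γ) ⇒ T₂ = 297×(3.79)^0.237 = 407 K; V₂ = 10.2 L.

407 K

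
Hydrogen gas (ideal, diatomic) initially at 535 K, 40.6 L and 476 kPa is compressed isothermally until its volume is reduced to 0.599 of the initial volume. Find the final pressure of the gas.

795 kPa

Isothermal: T stays 535 K; PV = const ⇒ V₂ = 24.3 L, P₂ = 795 kPa.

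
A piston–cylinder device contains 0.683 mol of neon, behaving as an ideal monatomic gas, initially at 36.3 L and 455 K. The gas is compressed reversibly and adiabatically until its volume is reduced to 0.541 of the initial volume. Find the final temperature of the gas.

P₁ = nRT₁/V₁ = 0.683×8.314×455/36.3 = 71.2 kPa.
Adiabatic: TV^(γ−1) = const ⇒ T₂ = 455×(1.85)^0.667 = 685 K; PV^γ = const ⇒ P₂ = 198 kPa.

685 K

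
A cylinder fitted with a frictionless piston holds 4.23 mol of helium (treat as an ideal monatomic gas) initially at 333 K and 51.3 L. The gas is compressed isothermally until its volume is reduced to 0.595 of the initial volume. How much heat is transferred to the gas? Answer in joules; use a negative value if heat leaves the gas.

P₁ = nRT₁/V₁ = 4.23×8.314×333/51.3 = 228 kPa.
Isothermal: T stays 333 K; PV = const ⇒ V₂ = 30.5 L, P₂ = 384 kPa.
ΔU = 0 (ideal gas, T constant).
W = nRT ln(V₂/V₁) = 4.23×8.314×333×ln(0.595) = -6080 J.
Q = ΔU + W = -6080 J.

-6080 J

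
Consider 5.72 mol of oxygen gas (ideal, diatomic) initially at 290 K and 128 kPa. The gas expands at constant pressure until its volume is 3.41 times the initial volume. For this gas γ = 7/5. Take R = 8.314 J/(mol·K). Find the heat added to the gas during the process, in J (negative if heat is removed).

116000 J

V₁ = nRT₁/P₁ = 5.72×8.314×290/128 = 108 L.
Isobaric: P stays 128 kPa; V/T = const ⇒ T₂ = 989 K, V₂ = 367 L.
W = PΔV = 128×(367−108) kPa·L = 33200 J.
ΔU = nCvΔT = 5.72×20.8×(989−290) = 83100 J.
Q = ΔU + W = nCpΔT = 116000 J.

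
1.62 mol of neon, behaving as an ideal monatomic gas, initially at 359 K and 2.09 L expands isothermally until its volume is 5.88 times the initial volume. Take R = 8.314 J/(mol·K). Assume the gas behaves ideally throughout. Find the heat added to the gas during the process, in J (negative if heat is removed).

P₁ = nRT₁/V₁ = 1.62×8.314×359/2.09 = 2310 kPa.
Isothermal: T stays 359 K; PV = const ⇒ V₂ = 12.3 L, P₂ = 393 kPa.
ΔU = 0 (ideal gas, T constant).
W = nRT ln(V₂/V₁) = 1.62×8.314×359×ln(5.88) = 8570 J.
Q = ΔU + W = 8570 J.

8570 J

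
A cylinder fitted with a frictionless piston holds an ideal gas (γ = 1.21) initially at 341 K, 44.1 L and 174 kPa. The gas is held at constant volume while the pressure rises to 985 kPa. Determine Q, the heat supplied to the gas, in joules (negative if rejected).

170000 J

n = P₁V₁/(RT₁) = 174×44.1/(8.314×341) = 2.71 mol.
Isochoric: V stays 44.1 L; P/T = const ⇒ T₂ = 1930 K, P₂ = 985 kPa.
W = 0 (no volume change).
ΔU = nCvΔT = 2.71×39.6×(1930−341) = 170000 J.
Q = ΔU = 170000 J.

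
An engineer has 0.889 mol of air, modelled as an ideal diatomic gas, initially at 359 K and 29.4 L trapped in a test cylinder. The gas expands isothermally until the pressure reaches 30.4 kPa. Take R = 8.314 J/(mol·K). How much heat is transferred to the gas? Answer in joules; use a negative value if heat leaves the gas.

P₁ = nRT₁/V₁ = 0.889×8.314×359/29.4 = 90.3 kPa.
Isothermal: T stays 359 K; PV = const ⇒ V₂ = 87.3 L, P₂ = 30.4 kPa.
ΔU = 0 (ideal gas, T constant).
W = nRT ln(V₂/V₁) = 0.889×8.314×359×ln(2.97) = 2890 J.
Q = ΔU + W = 2890 J.

2890 J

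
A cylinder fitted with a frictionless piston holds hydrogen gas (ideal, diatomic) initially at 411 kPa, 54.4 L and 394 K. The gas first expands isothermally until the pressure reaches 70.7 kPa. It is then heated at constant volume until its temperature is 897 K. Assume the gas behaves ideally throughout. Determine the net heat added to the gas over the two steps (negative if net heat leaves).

111000 J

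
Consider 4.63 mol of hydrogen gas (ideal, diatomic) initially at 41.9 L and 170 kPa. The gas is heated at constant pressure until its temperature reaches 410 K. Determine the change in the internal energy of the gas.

21600 J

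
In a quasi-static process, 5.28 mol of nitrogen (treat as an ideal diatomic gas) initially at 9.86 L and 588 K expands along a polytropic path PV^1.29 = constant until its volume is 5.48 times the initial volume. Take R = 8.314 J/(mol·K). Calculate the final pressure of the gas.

292 kPa

P₁ = nRT₁/V₁ = 5.28×8.314×588/9.86 = 2620 kPa.
Polytropic n=1.29: T₂ = T₁(V₁/V₂)^(n−1) = 588×(0.182)^0.29 = 359 K; P₂ = P₁(V₁/V₂)^n = 292 kPa.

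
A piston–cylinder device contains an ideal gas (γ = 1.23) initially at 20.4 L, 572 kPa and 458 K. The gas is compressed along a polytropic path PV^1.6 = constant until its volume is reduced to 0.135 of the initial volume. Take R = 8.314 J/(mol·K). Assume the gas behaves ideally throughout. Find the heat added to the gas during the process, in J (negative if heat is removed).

n = P₁V₁/(RT₁) = 572×20.4/(8.314×458) = 3.06 mol.
Polytropic n=1.6: T₂ = T₁(V₁/V₂)^(n−1) = 458×(7.41)^0.60 = 1520 K; P₂ = P₁(V₁/V₂)^n = 14100 kPa.
W = (P₁V₁−P₂V₂)/(n−1) = (572×20.4−14100×2.75)/0.60 = -45200 J.
ΔU = nCvΔT = 3.06×36.1×(1520−458) = 118000 J.
Q = ΔU + W = 72700 J.

72700 J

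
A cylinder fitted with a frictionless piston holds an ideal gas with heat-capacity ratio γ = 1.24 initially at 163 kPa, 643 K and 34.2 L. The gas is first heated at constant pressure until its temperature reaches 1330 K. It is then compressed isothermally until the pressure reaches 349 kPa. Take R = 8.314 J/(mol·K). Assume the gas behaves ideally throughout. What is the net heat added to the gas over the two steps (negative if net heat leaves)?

22000 J

n = P₁V₁/(RT₁) = 163×34.2/(8.314×643) = 1.04 mol.
Step 1 — Isobaric: P stays 163 kPa; V/T = const ⇒ T₂ = 1330 K, V₂ = 70.7 L.
W = PΔV = 163×(70.7−34.2) kPa·L = 5960 J.
ΔU = nCvΔT = 1.04×34.6×(1330−643) = 24800 J.
Q = ΔU + W = nCpΔT = 30800 J.
State after step 1: P = 163 kPa, V = 70.7 L, T = 1330 K.
Step 2 — Isothermal: T stays 1330 K; PV = const ⇒ V₂ = 33.0 L, P₂ = 349 kPa.
ΔU = 0 (ideal gas, T constant).
W = nRT ln(V₂/V₁) = 1.04×8.314×1330×ln(0.467) = -8780 J.
Q = ΔU + W = -8780 J.
Net over both steps: W = -2820 J, Q = 22000 J, ΔU = 24800 J.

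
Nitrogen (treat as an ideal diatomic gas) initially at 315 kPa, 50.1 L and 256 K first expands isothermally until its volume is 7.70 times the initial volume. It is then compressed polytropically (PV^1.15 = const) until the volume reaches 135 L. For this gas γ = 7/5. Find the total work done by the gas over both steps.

n = P₁V₁/(RT₁) = 315×50.1/(8.314×256) = 7.41 mol.
Step 1 — Isothermal: T stays 256 K; PV = const ⇒ V₂ = 386 L, P₂ = 40.9 kPa.
ΔU = 0 (ideal gas, T constant).
W = nRT ln(V₂/V₁) = 7.41×8.314×256×ln(7.70) = 32200 J.
Q = ΔU + W = 32200 J.
State after step 1: P = 40.9 kPa, V = 386 L, T = 256 K.
Step 2 — Polytropic n=1.15: T₂ = T₁(V₁/V₂)^(n−1) = 256×(2.86)^0.15 = 300 K; P₂ = P₁(V₁/V₂)^n = 137 kPa.
W = (P₁V₁−P₂V₂)/(n−1) = (40.9×386−137×135)/0.15 = -17900 J.
ΔU = nCvΔT = 7.41×20.8×(300−256) = 6730 J.
Q = ΔU + W = -11200 J.
Net over both steps: W = 14300 J, Q = 21000 J, ΔU = 6730 J.

14300 J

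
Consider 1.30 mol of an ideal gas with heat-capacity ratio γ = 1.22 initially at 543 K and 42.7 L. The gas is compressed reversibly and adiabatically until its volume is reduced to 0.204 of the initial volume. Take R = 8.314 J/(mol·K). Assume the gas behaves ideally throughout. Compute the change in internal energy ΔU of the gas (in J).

11200 J

P₁ = nRT₁/V₁ = 1.30×8.314×543/42.7 = 137 kPa.
Adiabatic: TV^(γ−1) = const ⇒ T₂ = 543×(4.90)^0.220 = 770 K; PV^γ = const ⇒ P₂ = 956 kPa.
For an ideal gas ΔU = nCvΔT with Cv = R/(γ−1) = 37.8 J/(mol·K).
ΔU = 1.30×37.8×(770−543) = 11200 J.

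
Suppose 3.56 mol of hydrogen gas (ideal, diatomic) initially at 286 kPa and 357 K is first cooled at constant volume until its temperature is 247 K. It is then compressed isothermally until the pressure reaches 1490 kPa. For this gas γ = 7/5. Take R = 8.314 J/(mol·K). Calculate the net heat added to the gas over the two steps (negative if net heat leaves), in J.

V₁ = nRT₁/P₁ = 3.56×8.314×357/286 = 36.9 L.
Step 1 — Isochoric: V stays 36.9 L; P/T = const ⇒ T₂ = 247 K, P₂ = 198 kPa.
W = 0 (no volume change).
ΔU = nCvΔT = 3.56×20.8×(247−357) = -8140 J.
Q = ΔU = -8140 J.
State after step 1: P = 198 kPa, V = 36.9 L, T = 247 K.
Step 2 — Isothermal: T stays 247 K; PV = const ⇒ V₂ = 4.91 L, P₂ = 1490 kPa.
ΔU = 0 (ideal gas, T constant).
W = nRT ln(V₂/V₁) = 3.56×8.314×247×ln(0.133) = -14800 J.
Q = ΔU + W = -14800 J.
Net over both steps: W = -14800 J, Q = -22900 J, ΔU = -8140 J.

-22900 J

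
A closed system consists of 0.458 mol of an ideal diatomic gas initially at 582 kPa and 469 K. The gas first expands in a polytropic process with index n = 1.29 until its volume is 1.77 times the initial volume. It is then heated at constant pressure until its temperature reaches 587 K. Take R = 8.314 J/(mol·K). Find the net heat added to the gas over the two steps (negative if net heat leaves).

V₁ = nRT₁/P₁ = 0.458×8.314×469/582 = 3.07 L.
Step 1 — Polytropic n=1.29: T₂ = T₁(V₁/V₂)^(n−1) = 469×(0.565)^0.29 = 397 K; P₂ = P₁(V₁/V₂)^n = 279 kPa.
W = (P₁V₁−P₂V₂)/(n−1) = (582×3.07−279×5.43)/0.29 = 940 J.
ΔU = nCvΔT = 0.458×20.8×(397−469) = -681 J.
Q = ΔU + W = 258 J.
State after step 1: P = 279 kPa, V = 5.43 L, T = 397 K.
Step 2 — Isobaric: P stays 279 kPa; V/T = const ⇒ T₂ = 587 K, V₂ = 8.02 L.
W = PΔV = 279×(8.02−5.43) kPa·L = 722 J.
ΔU = nCvΔT = 0.458×20.8×(587−397) = 1800 J.
Q = ΔU + W = nCpΔT = 2530 J.
Net over both steps: W = 1660 J, Q = 2780 J, ΔU = 1120 J.

2780 J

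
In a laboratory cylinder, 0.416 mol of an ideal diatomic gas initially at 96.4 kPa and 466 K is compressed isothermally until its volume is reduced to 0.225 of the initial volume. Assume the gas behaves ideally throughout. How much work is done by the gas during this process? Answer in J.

V₁ = nRT₁/P₁ = 0.416×8.314×466/96.4 = 16.7 L.
Isothermal: T stays 466 K; PV = const ⇒ V₂ = 3.76 L, P₂ = 428 kPa.
W = nRT ln(V₂/V₁) = 0.416×8.314×466×ln(0.225) = -2400 J.

-2400 J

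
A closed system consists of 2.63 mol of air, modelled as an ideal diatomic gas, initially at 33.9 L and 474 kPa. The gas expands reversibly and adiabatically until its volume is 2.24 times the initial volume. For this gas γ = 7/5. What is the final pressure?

T₁ = P₁V₁/(nR) = 474×33.9/(2.63×8.314) = 735 K.
Adiabatic: TV^(γ−1) = const ⇒ T₂ = 735×(0.446)^0.400 = 532 K; PV^γ = const ⇒ P₂ = 153 kPa.

153 kPa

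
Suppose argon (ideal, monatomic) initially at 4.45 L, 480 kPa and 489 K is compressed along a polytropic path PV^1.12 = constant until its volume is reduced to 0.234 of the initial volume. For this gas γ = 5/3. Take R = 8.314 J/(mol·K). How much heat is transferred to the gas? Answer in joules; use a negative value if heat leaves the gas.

-2780 J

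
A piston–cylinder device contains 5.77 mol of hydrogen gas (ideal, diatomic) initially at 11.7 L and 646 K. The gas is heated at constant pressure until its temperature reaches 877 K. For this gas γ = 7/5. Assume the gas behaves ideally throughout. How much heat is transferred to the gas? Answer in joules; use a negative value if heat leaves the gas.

38800 J

P₁ = nRT₁/V₁ = 5.77×8.314×646/11.7 = 2650 kPa.
Isobaric: P stays 2650 kPa; V/T = const ⇒ T₂ = 877 K, V₂ = 15.9 L.
W = PΔV = 2650×(15.9−11.7) kPa·L = 11100 J.
ΔU = nCvΔT = 5.77×20.8×(877−646) = 27700 J.
Q = ΔU + W = nCpΔT = 38800 J.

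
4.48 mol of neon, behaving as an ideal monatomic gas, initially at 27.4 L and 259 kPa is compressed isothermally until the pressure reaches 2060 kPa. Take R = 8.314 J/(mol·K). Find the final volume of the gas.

T₁ = P₁V₁/(nR) = 259×27.4/(4.48×8.314) = 191 K.
Isothermal: T stays 191 K; PV = const ⇒ V₂ = 3.44 L, P₂ = 2060 kPa.

3.44 L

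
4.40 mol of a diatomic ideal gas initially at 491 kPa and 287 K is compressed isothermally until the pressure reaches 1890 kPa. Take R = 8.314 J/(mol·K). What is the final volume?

V₁ = nRT₁/P₁ = 4.40×8.314×287/491 = 21.4 L.
Isothermal: T stays 287 K; PV = const ⇒ V₂ = 5.55 L, P₂ = 1890 kPa.

5.55 L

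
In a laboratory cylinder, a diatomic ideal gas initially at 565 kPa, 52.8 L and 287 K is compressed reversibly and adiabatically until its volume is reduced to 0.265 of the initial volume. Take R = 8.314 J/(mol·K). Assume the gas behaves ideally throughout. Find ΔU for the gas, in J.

n = P₁V₁/(RT₁) = 565×52.8/(8.314×287) = 12.5 mol.
Adiabatic: TV^(γ−1) = const ⇒ T₂ = 287×(3.77)^0.400 = 488 K; PV^γ = const ⇒ P₂ = 3630 kPa.
For an ideal gas ΔU = nCvΔT with Cv = (5/2)R = 20.8 J/(mol·K).
ΔU = 12.5×20.8×(488−287) = 52300 J.

52300 J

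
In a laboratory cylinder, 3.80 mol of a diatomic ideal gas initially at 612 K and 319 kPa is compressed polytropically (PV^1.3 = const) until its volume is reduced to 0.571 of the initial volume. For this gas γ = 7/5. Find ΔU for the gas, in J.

8850 J

V₁ = nRT₁/P₁ = 3.80×8.314×612/319 = 60.6 L.
Polytropic n=1.3: T₂ = T₁(V₁/V₂)^(n−1) = 612×(1.75)^0.30 = 724 K; P₂ = P₁(V₁/V₂)^n = 661 kPa.
For an ideal gas ΔU = nCvΔT with Cv = (5/2)R = 20.8 J/(mol·K).
ΔU = 3.80×20.8×(724−612) = 8850 J.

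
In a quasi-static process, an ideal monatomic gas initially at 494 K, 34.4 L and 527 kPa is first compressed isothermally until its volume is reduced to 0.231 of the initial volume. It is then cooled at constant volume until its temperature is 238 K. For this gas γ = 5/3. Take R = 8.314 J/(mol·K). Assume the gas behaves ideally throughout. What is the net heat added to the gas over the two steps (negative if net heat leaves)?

n = P₁V₁/(RT₁) = 527×34.4/(8.314×494) = 4.41 mol.
Step 1 — Isothermal: T stays 494 K; PV = const ⇒ V₂ = 7.95 L, P₂ = 2280 kPa.
ΔU = 0 (ideal gas, T constant).
W = nRT ln(V₂/V₁) = 4.41×8.314×494×ln(0.231) = -26600 J.
Q = ΔU + W = -26600 J.
State after step 1: P = 2280 kPa, V = 7.95 L, T = 494 K.
Step 2 — Isochoric: V stays 7.95 L; P/T = const ⇒ T₂ = 238 K, P₂ = 1100 kPa.
W = 0 (no volume change).
ΔU = nCvΔT = 4.41×12.5×(238−494) = -14100 J.
Q = ΔU = -14100 J.
Net over both steps: W = -26600 J, Q = -40700 J, ΔU = -14100 J.

-40700 J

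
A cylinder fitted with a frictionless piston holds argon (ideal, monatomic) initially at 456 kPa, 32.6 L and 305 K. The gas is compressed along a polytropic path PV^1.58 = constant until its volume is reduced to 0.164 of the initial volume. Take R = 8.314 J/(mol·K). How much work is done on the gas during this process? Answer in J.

n = P₁V₁/(RT₁) = 456×32.6/(8.314×305) = 5.86 mol.
Polytropic n=1.58: T₂ = T₁(V₁/V₂)^(n−1) = 305×(6.10)^0.58 = 870 K; P₂ = P₁(V₁/V₂)^n = 7930 kPa.
W = (P₁V₁−P₂V₂)/(n−1) = (456×32.6−7930×5.35)/0.58 = -47500 J.
Work done on the gas = −W_by = 47500 J.

47500 J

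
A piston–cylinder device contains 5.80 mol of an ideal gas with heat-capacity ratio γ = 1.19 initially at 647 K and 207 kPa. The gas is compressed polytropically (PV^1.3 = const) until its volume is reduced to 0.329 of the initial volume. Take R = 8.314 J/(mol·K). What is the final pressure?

V₁ = nRT₁/P₁ = 5.80×8.314×647/207 = 151 L.
Polytropic n=1.3: T₂ = T₁(V₁/V₂)^(n−1) = 647×(3.04)^0.30 = 903 K; P₂ = P₁(V₁/V₂)^n = 878 kPa.

878 kPa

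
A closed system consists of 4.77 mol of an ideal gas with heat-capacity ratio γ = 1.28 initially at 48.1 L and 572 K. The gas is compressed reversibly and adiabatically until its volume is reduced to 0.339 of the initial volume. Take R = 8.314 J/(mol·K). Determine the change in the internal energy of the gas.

28700 J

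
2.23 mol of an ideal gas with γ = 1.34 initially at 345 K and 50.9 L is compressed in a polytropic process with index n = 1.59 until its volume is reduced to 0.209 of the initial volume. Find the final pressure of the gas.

P₁ = nRT₁/V₁ = 2.23×8.314×345/50.9 = 126 kPa.
Polytropic n=1.59: T₂ = T₁(V₁/V₂)^(n−1) = 345×(4.78)^0.59 = 869 K; P₂ = P₁(V₁/V₂)^n = 1510 kPa.

1510 kPa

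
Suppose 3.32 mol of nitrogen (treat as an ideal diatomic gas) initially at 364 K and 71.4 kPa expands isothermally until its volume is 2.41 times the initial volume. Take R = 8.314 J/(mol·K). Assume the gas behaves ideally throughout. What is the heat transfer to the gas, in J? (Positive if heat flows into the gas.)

8840 J

V₁ = nRT₁/P₁ = 3.32×8.314×364/71.4 = 141 L.
Isothermal: T stays 364 K; PV = const ⇒ V₂ = 339 L, P₂ = 29.6 kPa.
ΔU = 0 (ideal gas, T constant).
W = nRT ln(V₂/V₁) = 3.32×8.314×364×ln(2.41) = 8840 J.
Q = ΔU + W = 8840 J.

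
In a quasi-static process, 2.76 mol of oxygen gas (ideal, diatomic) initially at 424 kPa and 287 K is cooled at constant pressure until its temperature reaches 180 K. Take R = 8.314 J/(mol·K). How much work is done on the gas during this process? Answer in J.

2460 J

V₁ = nRT₁/P₁ = 2.76×8.314×287/424 = 15.5 L.
Isobaric: P stays 424 kPa; V/T = const ⇒ T₂ = 180 K, V₂ = 9.74 L.
W = PΔV = 424×(9.74−15.5) kPa·L = -2460 J.
Work done on the gas = −W_by = 2460 J.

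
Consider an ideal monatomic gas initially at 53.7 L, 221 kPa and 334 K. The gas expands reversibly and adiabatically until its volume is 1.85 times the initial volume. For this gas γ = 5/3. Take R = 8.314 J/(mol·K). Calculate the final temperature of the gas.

Adiabatic: TV^(γ−1) = const ⇒ T₂ = 334×(0.541)^0.667 = 222 K; PV^γ = const ⇒ P₂ = 79.3 kPa.

222 K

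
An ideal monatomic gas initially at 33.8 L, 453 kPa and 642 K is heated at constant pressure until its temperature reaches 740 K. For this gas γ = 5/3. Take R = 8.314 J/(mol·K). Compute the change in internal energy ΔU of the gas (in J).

3510 J

n = P₁V₁/(RT₁) = 453×33.8/(8.314×642) = 2.87 mol.
Isobaric: P stays 453 kPa; V/T = const ⇒ T₂ = 740 K, V₂ = 39.0 L.
For an ideal gas ΔU = nCvΔT with Cv = (3/2)R = 12.5 J/(mol·K).
ΔU = 2.87×12.5×(740−642) = 3510 J.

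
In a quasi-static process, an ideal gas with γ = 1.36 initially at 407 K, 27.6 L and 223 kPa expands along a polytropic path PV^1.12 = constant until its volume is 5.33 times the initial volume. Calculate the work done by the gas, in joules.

n = P₁V₁/(RT₁) = 223×27.6/(8.314×407) = 1.82 mol.
Polytropic n=1.12: T₂ = T₁(V₁/V₂)^(n−1) = 407×(0.188)^0.12 = 333 K; P₂ = P₁(V₁/V₂)^n = 34.2 kPa.
W = (P₁V₁−P₂V₂)/(n−1) = (223×27.6−34.2×147)/0.12 = 9330 J.

9330 J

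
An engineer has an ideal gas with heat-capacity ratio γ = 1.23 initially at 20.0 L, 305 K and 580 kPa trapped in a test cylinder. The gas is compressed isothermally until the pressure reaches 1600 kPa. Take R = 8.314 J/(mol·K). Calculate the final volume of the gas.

Isothermal: T stays 305 K; PV = const ⇒ V₂ = 7.25 L, P₂ = 1600 kPa.

7.25 L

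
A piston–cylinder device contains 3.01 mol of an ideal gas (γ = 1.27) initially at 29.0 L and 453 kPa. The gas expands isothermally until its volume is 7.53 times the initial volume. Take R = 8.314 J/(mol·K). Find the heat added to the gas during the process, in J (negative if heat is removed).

T₁ = P₁V₁/(nR) = 453×29.0/(3.01×8.314) = 525 K.
Isothermal: T stays 525 K; PV = const ⇒ V₂ = 218 L, P₂ = 60.2 kPa.
ΔU = 0 (ideal gas, T constant).
W = nRT ln(V₂/V₁) = 3.01×8.314×525×ln(7.53) = 26500 J.
Q = ΔU + W = 26500 J.

26500 J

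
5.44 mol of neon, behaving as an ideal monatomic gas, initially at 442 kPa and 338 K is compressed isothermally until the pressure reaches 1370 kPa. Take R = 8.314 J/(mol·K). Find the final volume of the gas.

11.2 L

V₁ = nRT₁/P₁ = 5.44×8.314×338/442 = 34.6 L.
Isothermal: T stays 338 K; PV = const ⇒ V₂ = 11.2 L, P₂ = 1370 kPa.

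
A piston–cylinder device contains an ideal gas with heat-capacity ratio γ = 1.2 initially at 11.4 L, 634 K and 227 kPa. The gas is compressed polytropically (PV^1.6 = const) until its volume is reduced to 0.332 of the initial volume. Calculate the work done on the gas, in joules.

4040 J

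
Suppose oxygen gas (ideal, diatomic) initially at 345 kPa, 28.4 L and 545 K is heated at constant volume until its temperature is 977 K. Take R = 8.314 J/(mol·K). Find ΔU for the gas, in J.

n = P₁V₁/(RT₁) = 345×28.4/(8.314×545) = 2.16 mol.
Isochoric: V stays 28.4 L; P/T = const ⇒ T₂ = 977 K, P₂ = 618 kPa.
For an ideal gas ΔU = nCvΔT with Cv = (5/2)R = 20.8 J/(mol·K).
ΔU = 2.16×20.8×(977−545) = 19400 J.

19400 J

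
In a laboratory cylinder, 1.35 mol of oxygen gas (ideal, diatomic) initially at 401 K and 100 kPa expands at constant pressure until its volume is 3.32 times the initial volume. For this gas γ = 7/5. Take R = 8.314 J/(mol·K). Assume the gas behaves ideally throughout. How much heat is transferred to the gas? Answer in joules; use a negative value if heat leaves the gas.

36500 J

V₁ = nRT₁/P₁ = 1.35×8.314×401/100 = 45.0 L.
Isobaric: P stays 100 kPa; V/T = const ⇒ T₂ = 1330 K, V₂ = 149 L.
W = PΔV = 100×(149−45.0) kPa·L = 10400 J.
ΔU = nCvΔT = 1.35×20.8×(1330−401) = 26100 J.
Q = ΔU + W = nCpΔT = 36500 J.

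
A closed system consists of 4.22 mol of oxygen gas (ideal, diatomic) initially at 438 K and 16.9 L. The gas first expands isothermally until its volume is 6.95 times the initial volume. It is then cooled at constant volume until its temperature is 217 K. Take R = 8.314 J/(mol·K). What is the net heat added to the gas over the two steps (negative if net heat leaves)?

P₁ = nRT₁/V₁ = 4.22×8.314×438/16.9 = 909 kPa.
Step 1 — Isothermal: T stays 438 K; PV = const ⇒ V₂ = 117 L, P₂ = 131 kPa.
ΔU = 0 (ideal gas, T constant).
W = nRT ln(V₂/V₁) = 4.22×8.314×438×ln(6.95) = 29800 J.
Q = ΔU + W = 29800 J.
State after step 1: P = 131 kPa, V = 117 L, T = 438 K.
Step 2 — Isochoric: V stays 117 L; P/T = const ⇒ T₂ = 217 K, P₂ = 64.8 kPa.
W = 0 (no volume change).
ΔU = nCvΔT = 4.22×20.8×(217−438) = -19400 J.
Q = ΔU = -19400 J.
Net over both steps: W = 29800 J, Q = 10400 J, ΔU = -19400 J.

10400 J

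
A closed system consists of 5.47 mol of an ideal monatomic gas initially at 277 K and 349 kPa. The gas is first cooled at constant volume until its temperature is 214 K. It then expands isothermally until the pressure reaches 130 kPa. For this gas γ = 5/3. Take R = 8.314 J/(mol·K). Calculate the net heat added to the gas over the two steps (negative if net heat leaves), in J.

2800 J

V₁ = nRT₁/P₁ = 5.47×8.314×277/349 = 36.1 L.
Step 1 — Isochoric: V stays 36.1 L; P/T = const ⇒ T₂ = 214 K, P₂ = 270 kPa.
W = 0 (no volume change).
ΔU = nCvΔT = 5.47×12.5×(214−277) = -4300 J.
Q = ΔU = -4300 J.
State after step 1: P = 270 kPa, V = 36.1 L, T = 214 K.
Step 2 — Isothermal: T stays 214 K; PV = const ⇒ V₂ = 74.9 L, P₂ = 130 kPa.
ΔU = 0 (ideal gas, T constant).
W = nRT ln(V₂/V₁) = 5.47×8.314×214×ln(2.07) = 7100 J.
Q = ΔU + W = 7100 J.
Net over both steps: W = 7100 J, Q = 2800 J, ΔU = -4300 J.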